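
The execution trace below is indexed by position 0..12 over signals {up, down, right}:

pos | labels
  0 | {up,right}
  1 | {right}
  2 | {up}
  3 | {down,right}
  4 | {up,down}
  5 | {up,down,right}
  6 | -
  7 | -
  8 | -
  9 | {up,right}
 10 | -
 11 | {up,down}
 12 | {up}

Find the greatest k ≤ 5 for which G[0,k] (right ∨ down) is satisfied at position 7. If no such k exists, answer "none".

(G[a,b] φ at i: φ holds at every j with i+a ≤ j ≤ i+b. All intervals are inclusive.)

none

(right ∨ down) must hold from j=7 onward; find where it first fails.
  j=7: fails → no k works.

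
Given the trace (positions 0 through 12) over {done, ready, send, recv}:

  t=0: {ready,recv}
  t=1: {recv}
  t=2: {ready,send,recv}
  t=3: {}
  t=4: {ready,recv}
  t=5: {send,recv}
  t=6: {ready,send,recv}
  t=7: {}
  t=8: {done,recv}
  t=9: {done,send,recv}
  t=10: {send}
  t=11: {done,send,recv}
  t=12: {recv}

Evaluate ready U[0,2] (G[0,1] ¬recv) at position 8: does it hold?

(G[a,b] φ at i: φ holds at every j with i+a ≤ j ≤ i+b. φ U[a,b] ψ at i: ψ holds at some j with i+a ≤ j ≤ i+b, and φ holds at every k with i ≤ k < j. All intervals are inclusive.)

No

Need some j in [8,10] with G[0,1] ¬recv, and ready at every k in [8,j-1].
  j=8: G[0,1] ¬recv — fails at 8.
  j=9: G[0,1] ¬recv — fails at 9.
  j=10: G[0,1] ¬recv — fails at 11.
No j in the window works → until fails.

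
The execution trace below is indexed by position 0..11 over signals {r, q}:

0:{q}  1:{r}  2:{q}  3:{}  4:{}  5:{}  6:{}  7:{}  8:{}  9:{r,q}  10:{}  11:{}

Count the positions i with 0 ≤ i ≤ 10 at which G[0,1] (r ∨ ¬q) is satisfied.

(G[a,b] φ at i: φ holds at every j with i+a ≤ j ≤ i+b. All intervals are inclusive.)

8

Evaluate at each i in [0,10]:
  i=0: ✗ (fails at j=0)
  i=1: ✗ (fails at j=2)
  i=2: ✗ (fails at j=2)
  i=3: ✓ (all of [3,4])
  i=4: ✓ (all of [4,5])
  i=5: ✓ (all of [5,6])
  i=6: ✓ (all of [6,7])
  i=7: ✓ (all of [7,8])
  i=8: ✓ (all of [8,9])
  i=9: ✓ (all of [9,10])
  i=10: ✓ (all of [10,11])
Positions where it holds: {3, 4, 5, 6, 7, 8, 9, 10} → 8.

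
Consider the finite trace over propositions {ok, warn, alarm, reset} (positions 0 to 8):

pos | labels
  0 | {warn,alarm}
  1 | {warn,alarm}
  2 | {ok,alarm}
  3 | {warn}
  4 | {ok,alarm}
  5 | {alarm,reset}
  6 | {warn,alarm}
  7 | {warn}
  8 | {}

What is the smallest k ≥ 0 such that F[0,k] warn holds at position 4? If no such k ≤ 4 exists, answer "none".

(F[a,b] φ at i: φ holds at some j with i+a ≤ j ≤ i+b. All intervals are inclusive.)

2

Scan j = 4,5,… for warn:
  j=4: fails
  j=5: fails
  j=6: holds
First hit at j=6, so smallest k = 6-4 = 2.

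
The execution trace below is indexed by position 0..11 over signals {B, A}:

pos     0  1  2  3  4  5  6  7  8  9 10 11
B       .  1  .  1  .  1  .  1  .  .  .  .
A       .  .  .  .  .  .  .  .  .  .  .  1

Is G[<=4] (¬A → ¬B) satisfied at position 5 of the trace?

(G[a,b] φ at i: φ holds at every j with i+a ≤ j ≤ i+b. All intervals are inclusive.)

No

Check (¬A → ¬B) at every j in [5,9]:
  j=5: antecedent true; consequent false → ✗
  j=6: antecedent true; consequent true → ✓
  j=7: antecedent true; consequent false → ✗
  j=8: antecedent true; consequent true → ✓
  j=9: antecedent true; consequent true → ✓
Fails at j=5 → formula fails.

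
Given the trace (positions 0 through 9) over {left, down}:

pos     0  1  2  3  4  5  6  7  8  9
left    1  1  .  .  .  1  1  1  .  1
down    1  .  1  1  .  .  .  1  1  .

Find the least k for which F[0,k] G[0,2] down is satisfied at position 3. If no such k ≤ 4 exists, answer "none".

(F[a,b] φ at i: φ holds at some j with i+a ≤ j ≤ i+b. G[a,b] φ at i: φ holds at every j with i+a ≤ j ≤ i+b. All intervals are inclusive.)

Scan j = 3,4,… for G[0,2] down:
  j=3: fails
  j=4: fails
  j=5: fails
  j=6: fails
  j=7: fails
No j in [3,7] satisfies it → none.

none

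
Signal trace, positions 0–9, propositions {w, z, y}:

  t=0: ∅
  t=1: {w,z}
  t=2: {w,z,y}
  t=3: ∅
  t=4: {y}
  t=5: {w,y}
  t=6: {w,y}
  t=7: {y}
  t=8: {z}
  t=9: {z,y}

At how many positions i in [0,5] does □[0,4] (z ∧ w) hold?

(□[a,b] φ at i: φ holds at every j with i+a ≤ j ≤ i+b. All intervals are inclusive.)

Evaluate at each i in [0,5]:
  i=0: ✗ (fails at j=0)
  i=1: ✗ (fails at j=3)
  i=2: ✗ (fails at j=3)
  i=3: ✗ (fails at j=3)
  i=4: ✗ (fails at j=4)
  i=5: ✗ (fails at j=5)
Positions where it holds: {} → 0.

0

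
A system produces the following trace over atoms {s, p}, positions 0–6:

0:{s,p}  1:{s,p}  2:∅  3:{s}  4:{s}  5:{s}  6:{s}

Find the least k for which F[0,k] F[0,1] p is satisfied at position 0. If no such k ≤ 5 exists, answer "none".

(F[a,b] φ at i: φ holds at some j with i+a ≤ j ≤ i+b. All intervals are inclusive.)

Scan j = 0,1,… for F[0,1] p:
  j=0: holds
First hit at j=0, so smallest k = 0-0 = 0.

0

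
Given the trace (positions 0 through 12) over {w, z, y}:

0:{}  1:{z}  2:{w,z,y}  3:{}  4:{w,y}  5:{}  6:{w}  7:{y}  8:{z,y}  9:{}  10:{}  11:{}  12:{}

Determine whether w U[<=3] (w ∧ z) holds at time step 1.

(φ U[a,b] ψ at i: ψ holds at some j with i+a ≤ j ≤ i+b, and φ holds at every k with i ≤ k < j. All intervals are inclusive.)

Does not hold

Need some j in [1,4] with (w ∧ z), and w at every k in [1,j-1].
  j=1: (w ∧ z) false.
  j=2: (w ∧ z) holds, but w fails at k=1 → not this j.
  j=3: (w ∧ z) false.
  j=4: (w ∧ z) false.
No j in the window works → until fails.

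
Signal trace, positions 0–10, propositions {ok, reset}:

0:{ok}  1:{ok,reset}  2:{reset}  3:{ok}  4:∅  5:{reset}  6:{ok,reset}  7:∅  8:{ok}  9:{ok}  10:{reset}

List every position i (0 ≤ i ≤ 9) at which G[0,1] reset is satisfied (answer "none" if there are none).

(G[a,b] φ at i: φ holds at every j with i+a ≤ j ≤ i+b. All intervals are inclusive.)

1, 5

Evaluate at each i in [0,9]:
  i=0: ✗ (fails at j=0)
  i=1: ✓ (all of [1,2])
  i=2: ✗ (fails at j=3)
  i=3: ✗ (fails at j=3)
  i=4: ✗ (fails at j=4)
  i=5: ✓ (all of [5,6])
  i=6: ✗ (fails at j=7)
  i=7: ✗ (fails at j=7)
  i=8: ✗ (fails at j=8)
  i=9: ✗ (fails at j=9)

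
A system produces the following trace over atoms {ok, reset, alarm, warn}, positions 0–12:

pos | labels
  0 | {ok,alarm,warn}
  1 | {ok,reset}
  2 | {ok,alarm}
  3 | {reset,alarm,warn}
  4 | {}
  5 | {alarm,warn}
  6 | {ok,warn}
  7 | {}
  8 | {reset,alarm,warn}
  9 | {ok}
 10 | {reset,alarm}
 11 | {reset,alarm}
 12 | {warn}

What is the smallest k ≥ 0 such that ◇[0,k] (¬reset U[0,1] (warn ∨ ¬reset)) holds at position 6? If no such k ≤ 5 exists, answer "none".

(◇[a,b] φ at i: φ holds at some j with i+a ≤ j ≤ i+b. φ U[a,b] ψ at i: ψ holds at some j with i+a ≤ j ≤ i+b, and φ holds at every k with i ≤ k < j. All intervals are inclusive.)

Scan j = 6,7,… for (¬reset U[0,1] (warn ∨ ¬reset)):
  j=6: holds
First hit at j=6, so smallest k = 6-6 = 0.

0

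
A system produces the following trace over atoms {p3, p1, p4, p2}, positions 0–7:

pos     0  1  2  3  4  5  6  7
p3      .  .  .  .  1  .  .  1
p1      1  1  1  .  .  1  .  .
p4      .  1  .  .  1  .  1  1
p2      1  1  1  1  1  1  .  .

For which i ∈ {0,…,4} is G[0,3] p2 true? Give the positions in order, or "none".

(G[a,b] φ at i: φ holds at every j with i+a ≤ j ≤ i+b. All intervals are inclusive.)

Evaluate at each i in [0,4]:
  i=0: ✓ (all of [0,3])
  i=1: ✓ (all of [1,4])
  i=2: ✓ (all of [2,5])
  i=3: ✗ (fails at j=6)
  i=4: ✗ (fails at j=6)

0, 1, 2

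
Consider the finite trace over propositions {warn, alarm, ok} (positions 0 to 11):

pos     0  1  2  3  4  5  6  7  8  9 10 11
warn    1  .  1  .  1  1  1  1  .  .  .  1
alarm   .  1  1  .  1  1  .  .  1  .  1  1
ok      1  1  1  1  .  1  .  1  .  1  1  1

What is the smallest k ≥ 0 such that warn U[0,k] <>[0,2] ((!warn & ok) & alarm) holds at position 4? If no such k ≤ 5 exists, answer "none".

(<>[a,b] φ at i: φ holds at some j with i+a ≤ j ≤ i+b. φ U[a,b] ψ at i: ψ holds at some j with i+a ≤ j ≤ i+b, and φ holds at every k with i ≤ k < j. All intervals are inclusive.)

Need earliest j ≥ 4 with <>[0,2] ((!warn & ok) & alarm), and warn at every k in [4,j-1].
  j=4: rhs fails.
  j=5: rhs fails.
  j=6: rhs fails.
  j=7: rhs fails.
  j=8: rhs holds; lhs holds on [4,7]. k = 4.

4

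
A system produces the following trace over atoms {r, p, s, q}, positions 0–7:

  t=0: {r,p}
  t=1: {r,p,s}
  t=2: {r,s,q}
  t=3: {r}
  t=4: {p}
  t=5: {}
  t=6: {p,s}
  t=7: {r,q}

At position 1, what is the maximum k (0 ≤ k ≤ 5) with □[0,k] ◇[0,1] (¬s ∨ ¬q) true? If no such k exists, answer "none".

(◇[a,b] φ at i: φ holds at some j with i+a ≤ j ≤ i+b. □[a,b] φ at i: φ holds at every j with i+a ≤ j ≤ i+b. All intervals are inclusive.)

5

◇[0,1] (¬s ∨ ¬q) must hold from j=1 onward; find where it first fails.
  j=1: holds
  j=2: holds
  j=3: holds
  j=4: holds
  j=5: holds
  j=6: holds
Holds through j=6; largest k = 5.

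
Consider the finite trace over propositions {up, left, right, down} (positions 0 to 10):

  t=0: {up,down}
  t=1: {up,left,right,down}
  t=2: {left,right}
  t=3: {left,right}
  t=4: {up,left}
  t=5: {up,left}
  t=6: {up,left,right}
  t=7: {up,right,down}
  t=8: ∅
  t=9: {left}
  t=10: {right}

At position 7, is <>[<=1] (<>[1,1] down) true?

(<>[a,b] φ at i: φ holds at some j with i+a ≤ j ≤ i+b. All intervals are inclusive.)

Check <>[1,1] down at each j in [7,8]:
  j=7: fails (none in [8,8])
  j=8: fails (none in [9,9])
No position in the window satisfies it → formula fails.

No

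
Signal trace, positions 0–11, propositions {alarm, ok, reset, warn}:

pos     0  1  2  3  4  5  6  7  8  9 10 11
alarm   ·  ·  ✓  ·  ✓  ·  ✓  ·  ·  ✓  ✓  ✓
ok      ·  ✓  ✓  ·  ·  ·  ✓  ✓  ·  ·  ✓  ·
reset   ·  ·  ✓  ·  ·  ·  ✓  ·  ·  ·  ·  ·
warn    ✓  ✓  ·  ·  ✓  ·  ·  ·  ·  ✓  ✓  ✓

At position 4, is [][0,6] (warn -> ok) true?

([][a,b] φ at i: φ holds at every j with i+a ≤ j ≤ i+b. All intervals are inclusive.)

Check (warn -> ok) at every j in [4,10]:
  j=4: antecedent true; consequent false → ✗
  j=5: antecedent false → ✓
  j=6: antecedent false → ✓
  j=7: antecedent false → ✓
  j=8: antecedent false → ✓
  j=9: antecedent true; consequent false → ✗
  j=10: antecedent true; consequent true → ✓
Fails at j=4 → formula fails.

No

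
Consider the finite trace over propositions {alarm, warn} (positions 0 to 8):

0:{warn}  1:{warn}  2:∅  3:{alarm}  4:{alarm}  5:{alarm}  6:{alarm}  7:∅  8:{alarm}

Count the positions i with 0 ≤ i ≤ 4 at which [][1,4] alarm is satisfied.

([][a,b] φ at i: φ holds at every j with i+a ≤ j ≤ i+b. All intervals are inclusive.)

Evaluate at each i in [0,4]:
  i=0: ✗ (fails at j=1)
  i=1: ✗ (fails at j=2)
  i=2: ✓ (all of [3,6])
  i=3: ✗ (fails at j=7)
  i=4: ✗ (fails at j=7)
Positions where it holds: {2} → 1.

1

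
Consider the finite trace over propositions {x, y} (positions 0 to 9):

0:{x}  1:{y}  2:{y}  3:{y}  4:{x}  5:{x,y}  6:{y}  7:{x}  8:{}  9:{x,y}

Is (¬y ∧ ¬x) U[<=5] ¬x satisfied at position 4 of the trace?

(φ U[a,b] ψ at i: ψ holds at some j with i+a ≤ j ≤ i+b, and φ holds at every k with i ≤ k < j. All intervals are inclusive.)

Need some j in [4,9] with ¬x, and (¬y ∧ ¬x) at every k in [4,j-1].
  j=4: ¬x false.
  j=5: ¬x false.
  j=6: ¬x holds, but (¬y ∧ ¬x) fails at k=4 → not this j.
  j=7: ¬x false.
  j=8: ¬x holds, but (¬y ∧ ¬x) fails at k=4 → not this j.
  j=9: ¬x false.
No j in the window works → until fails.

False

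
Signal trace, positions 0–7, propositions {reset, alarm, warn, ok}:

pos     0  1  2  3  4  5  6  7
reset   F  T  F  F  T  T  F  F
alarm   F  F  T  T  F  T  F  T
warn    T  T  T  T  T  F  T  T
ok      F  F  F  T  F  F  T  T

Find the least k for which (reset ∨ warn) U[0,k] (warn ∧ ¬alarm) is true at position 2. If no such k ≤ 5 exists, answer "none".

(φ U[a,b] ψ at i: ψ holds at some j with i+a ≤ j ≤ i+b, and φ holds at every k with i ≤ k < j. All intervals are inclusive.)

2

Need earliest j ≥ 2 with (warn ∧ ¬alarm), and (reset ∨ warn) at every k in [2,j-1].
  j=2: rhs fails.
  j=3: rhs fails.
  j=4: rhs holds; lhs holds on [2,3]. k = 2.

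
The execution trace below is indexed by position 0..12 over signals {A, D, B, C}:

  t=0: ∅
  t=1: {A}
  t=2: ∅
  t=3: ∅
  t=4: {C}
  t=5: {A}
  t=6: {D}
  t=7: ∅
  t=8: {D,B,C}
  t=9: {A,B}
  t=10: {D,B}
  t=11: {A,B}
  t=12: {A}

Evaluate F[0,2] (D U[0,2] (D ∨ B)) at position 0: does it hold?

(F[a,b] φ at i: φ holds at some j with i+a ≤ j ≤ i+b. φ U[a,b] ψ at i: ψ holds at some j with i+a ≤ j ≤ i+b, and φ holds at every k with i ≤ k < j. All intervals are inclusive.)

Does not hold

Check (D U[0,2] (D ∨ B)) at each j in [0,2]:
  j=0: fails
  j=1: fails
  j=2: fails
No position in the window satisfies it → formula fails.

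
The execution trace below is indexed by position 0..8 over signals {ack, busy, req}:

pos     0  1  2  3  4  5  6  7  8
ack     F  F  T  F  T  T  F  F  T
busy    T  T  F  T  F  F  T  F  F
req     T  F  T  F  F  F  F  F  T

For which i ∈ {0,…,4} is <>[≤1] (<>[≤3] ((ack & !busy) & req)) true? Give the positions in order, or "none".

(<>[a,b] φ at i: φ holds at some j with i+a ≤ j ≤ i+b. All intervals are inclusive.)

0, 1, 2, 4

Evaluate at each i in [0,4]:
  i=0: ✓ (witness j=0)
  i=1: ✓ (witness j=1)
  i=2: ✓ (witness j=2)
  i=3: ✗ (none in [3,4])
  i=4: ✓ (witness j=5)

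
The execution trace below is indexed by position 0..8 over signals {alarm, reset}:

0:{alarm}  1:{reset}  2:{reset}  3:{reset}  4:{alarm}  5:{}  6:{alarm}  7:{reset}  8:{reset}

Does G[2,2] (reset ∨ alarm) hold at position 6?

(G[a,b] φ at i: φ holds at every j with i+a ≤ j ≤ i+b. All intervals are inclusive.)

Check (reset ∨ alarm) at every j in [8,8]:
  j=8: true
All positions satisfy it → formula holds.

True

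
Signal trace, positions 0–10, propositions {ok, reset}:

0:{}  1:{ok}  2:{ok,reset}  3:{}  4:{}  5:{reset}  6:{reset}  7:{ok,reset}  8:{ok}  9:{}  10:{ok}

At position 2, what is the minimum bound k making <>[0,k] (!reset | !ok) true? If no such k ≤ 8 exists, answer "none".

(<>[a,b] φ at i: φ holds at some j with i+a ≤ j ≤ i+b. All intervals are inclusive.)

Scan j = 2,3,… for (!reset | !ok):
  j=2: fails
  j=3: holds
First hit at j=3, so smallest k = 3-2 = 1.

1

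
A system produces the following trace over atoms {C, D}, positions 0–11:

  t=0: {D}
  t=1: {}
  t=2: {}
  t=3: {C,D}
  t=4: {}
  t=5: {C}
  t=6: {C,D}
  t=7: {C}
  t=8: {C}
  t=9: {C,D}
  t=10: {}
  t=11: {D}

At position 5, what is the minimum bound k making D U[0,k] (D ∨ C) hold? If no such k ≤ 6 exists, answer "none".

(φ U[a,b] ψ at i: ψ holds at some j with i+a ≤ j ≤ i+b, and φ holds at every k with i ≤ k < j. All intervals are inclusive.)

0

Need earliest j ≥ 5 with (D ∨ C), and D at every k in [5,j-1].
  j=5: rhs holds (empty prefix). k = 0.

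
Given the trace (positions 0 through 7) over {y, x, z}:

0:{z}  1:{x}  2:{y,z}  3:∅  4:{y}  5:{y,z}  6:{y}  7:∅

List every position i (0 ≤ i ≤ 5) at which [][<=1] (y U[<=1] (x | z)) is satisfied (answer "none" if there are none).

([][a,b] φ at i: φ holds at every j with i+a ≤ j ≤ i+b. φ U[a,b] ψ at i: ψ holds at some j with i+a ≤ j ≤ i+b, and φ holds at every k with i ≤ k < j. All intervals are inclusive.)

0, 1, 4

Evaluate at each i in [0,5]:
  i=0: ✓ (all of [0,1])
  i=1: ✓ (all of [1,2])
  i=2: ✗ (fails at j=3)
  i=3: ✗ (fails at j=3)
  i=4: ✓ (all of [4,5])
  i=5: ✗ (fails at j=6)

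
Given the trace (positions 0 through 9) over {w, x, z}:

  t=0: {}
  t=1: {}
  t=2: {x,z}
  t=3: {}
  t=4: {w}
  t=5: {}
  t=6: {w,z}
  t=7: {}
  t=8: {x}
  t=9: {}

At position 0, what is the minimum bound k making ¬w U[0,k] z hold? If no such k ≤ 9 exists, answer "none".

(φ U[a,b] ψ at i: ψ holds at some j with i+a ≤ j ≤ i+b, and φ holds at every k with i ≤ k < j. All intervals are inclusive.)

2

Need earliest j ≥ 0 with z, and ¬w at every k in [0,j-1].
  j=0: rhs fails.
  j=1: rhs fails.
  j=2: rhs holds; lhs holds on [0,1]. k = 2.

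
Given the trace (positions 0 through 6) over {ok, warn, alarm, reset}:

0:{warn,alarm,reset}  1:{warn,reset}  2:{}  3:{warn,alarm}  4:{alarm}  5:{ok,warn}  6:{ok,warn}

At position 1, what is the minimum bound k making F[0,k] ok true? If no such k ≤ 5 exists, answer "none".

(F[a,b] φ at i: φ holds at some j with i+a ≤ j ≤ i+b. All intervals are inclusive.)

4

Scan j = 1,2,… for ok:
  j=1: fails
  j=2: fails
  j=3: fails
  j=4: fails
  j=5: holds
First hit at j=5, so smallest k = 5-1 = 4.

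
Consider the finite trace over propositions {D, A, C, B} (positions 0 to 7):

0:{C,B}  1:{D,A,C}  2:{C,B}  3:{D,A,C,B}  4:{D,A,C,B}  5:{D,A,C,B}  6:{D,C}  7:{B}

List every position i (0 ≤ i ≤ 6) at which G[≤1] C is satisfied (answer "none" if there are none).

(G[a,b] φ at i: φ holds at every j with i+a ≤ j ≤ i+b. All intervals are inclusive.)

Evaluate at each i in [0,6]:
  i=0: ✓ (all of [0,1])
  i=1: ✓ (all of [1,2])
  i=2: ✓ (all of [2,3])
  i=3: ✓ (all of [3,4])
  i=4: ✓ (all of [4,5])
  i=5: ✓ (all of [5,6])
  i=6: ✗ (fails at j=7)

0, 1, 2, 3, 4, 5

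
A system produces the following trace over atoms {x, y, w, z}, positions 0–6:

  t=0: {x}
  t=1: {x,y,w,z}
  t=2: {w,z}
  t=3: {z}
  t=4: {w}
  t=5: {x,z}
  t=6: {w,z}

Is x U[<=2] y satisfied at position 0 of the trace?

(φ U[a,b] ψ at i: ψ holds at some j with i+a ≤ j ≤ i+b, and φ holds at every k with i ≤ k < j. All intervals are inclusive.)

Holds

Need some j in [0,2] with y, and x at every k in [0,j-1].
  j=0: y false.
  j=1: y holds; x holds at every k in [0,0] → satisfied.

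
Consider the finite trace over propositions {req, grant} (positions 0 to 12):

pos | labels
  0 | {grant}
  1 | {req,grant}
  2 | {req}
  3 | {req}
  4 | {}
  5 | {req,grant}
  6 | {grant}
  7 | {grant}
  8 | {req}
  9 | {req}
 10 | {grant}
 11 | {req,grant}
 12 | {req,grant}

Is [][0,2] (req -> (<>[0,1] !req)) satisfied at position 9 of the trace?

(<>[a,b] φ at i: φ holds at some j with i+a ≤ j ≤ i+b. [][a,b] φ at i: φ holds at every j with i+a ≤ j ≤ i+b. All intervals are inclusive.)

Check (req -> (<>[0,1] !req)) at every j in [9,11]:
  j=9: antecedent true; consequent holds (witness at 10) → ✓
  j=10: antecedent false → ✓
  j=11: antecedent true; consequent fails (none in [11,12]) → ✗
Fails at j=11 → formula fails.

Does not hold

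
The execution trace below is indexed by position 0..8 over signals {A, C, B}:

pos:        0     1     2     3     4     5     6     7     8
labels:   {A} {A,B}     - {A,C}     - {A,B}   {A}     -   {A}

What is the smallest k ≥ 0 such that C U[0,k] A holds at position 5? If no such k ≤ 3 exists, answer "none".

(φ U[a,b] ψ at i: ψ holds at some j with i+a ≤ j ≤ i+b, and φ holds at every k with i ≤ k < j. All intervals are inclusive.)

0

Need earliest j ≥ 5 with A, and C at every k in [5,j-1].
  j=5: rhs holds (empty prefix). k = 0.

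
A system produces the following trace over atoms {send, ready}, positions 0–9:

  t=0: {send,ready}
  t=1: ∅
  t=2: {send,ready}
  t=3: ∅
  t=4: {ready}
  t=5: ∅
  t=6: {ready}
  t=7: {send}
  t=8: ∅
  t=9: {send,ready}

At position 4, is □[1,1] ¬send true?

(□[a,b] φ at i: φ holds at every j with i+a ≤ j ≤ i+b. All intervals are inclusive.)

True

Check ¬send at every j in [5,5]:
  j=5: true
All positions satisfy it → formula holds.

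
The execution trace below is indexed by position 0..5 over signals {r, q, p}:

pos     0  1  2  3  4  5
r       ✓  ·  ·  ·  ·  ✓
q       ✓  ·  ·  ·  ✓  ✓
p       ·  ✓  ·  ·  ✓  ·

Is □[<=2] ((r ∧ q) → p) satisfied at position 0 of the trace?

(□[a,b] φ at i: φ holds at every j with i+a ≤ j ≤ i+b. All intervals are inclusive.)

Check ((r ∧ q) → p) at every j in [0,2]:
  j=0: antecedent true; consequent false → ✗
  j=1: antecedent false → ✓
  j=2: antecedent false → ✓
Fails at j=0 → formula fails.

Does not hold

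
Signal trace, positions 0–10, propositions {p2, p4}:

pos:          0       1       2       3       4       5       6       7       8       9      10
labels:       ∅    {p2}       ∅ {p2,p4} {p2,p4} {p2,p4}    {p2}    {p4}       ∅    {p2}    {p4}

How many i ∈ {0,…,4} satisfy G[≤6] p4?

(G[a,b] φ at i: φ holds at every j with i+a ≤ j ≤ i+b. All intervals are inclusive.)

0

Evaluate at each i in [0,4]:
  i=0: ✗ (fails at j=0)
  i=1: ✗ (fails at j=1)
  i=2: ✗ (fails at j=2)
  i=3: ✗ (fails at j=6)
  i=4: ✗ (fails at j=6)
Positions where it holds: {} → 0.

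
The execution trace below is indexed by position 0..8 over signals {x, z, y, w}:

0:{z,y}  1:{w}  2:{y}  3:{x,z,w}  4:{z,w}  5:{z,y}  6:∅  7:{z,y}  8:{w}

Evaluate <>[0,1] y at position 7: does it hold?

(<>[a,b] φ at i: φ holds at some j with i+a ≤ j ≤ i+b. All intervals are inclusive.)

Yes

Check y at each j in [7,8]:
  j=7: true
  j=8: false
Found at j=7 → formula holds.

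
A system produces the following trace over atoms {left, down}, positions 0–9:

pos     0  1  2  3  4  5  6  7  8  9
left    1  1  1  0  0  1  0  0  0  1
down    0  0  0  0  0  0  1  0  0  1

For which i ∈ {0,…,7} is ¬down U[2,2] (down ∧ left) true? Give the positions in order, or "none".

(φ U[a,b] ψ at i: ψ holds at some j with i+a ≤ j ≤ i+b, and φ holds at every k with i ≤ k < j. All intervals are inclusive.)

Evaluate at each i in [0,7]:
  i=0: ✗ (no rhs in [2,2])
  i=1: ✗ (no rhs in [3,3])
  i=2: ✗ (no rhs in [4,4])
  i=3: ✗ (no rhs in [5,5])
  i=4: ✗ (no rhs in [6,6])
  i=5: ✗ (no rhs in [7,7])
  i=6: ✗ (no rhs in [8,8])
  i=7: ✓ (rhs at j=9; lhs holds on [7,8])

7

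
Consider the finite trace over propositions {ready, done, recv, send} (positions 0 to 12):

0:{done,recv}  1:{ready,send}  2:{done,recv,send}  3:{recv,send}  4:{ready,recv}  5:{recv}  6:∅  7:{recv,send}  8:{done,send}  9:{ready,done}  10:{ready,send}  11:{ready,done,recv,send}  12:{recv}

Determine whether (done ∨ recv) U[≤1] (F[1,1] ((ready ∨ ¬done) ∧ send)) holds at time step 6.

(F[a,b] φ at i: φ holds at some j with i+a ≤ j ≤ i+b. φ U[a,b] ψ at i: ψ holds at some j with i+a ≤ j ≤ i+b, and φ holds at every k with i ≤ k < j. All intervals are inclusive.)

Holds

Need some j in [6,7] with F[1,1] ((ready ∨ ¬done) ∧ send), and (done ∨ recv) at every k in [6,j-1].
  j=6: F[1,1] ((ready ∨ ¬done) ∧ send) holds; no prefix to check → satisfied.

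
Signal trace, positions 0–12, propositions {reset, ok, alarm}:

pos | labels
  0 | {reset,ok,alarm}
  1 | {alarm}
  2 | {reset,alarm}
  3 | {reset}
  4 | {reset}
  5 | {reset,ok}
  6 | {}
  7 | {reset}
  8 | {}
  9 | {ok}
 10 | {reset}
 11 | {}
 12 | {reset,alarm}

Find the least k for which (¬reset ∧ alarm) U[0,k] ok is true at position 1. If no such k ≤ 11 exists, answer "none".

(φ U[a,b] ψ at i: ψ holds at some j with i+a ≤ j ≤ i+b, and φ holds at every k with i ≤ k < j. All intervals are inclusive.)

none

Need earliest j ≥ 1 with ok, and (¬reset ∧ alarm) at every k in [1,j-1].
  j=1: rhs fails.
  j=2: rhs fails.
  j=3: rhs fails.
  j=4: rhs fails.
  j=5: rhs holds but lhs fails at k=2.
  j=6: rhs fails.
  j=7: rhs fails.
  j=8: rhs fails.
  j=9: rhs holds but lhs fails at k=2.
  j=10: rhs fails.
  j=11: rhs fails.
  j=12: rhs fails.
No witness within the range → none.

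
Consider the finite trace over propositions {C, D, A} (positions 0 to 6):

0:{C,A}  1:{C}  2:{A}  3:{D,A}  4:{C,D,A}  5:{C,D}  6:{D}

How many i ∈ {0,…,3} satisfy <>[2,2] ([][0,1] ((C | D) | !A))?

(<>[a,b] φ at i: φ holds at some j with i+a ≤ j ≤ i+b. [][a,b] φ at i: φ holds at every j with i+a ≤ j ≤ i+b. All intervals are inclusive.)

Evaluate at each i in [0,3]:
  i=0: ✗ (none in [2,2])
  i=1: ✓ (witness j=3)
  i=2: ✓ (witness j=4)
  i=3: ✓ (witness j=5)
Positions where it holds: {1, 2, 3} → 3.

3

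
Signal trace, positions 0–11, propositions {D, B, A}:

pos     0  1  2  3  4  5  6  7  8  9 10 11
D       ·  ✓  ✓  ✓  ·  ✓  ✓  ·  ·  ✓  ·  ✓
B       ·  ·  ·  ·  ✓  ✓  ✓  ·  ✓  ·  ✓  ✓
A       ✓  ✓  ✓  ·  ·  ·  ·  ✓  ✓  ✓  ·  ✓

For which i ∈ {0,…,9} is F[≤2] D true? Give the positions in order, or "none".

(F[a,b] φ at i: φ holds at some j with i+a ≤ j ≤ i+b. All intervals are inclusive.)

0, 1, 2, 3, 4, 5, 6, 7, 8, 9

Evaluate at each i in [0,9]:
  i=0: ✓ (witness j=1)
  i=1: ✓ (witness j=1)
  i=2: ✓ (witness j=2)
  i=3: ✓ (witness j=3)
  i=4: ✓ (witness j=5)
  i=5: ✓ (witness j=5)
  i=6: ✓ (witness j=6)
  i=7: ✓ (witness j=9)
  i=8: ✓ (witness j=9)
  i=9: ✓ (witness j=9)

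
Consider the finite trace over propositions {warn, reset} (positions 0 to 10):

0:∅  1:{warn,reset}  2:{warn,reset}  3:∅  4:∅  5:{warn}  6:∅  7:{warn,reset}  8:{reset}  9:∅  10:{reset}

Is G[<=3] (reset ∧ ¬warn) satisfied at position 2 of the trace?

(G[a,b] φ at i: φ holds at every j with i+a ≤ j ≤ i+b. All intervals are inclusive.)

Check (reset ∧ ¬warn) at every j in [2,5]:
  j=2: false
  j=3: false
  j=4: false
  j=5: false
Fails at j=2 → formula fails.

No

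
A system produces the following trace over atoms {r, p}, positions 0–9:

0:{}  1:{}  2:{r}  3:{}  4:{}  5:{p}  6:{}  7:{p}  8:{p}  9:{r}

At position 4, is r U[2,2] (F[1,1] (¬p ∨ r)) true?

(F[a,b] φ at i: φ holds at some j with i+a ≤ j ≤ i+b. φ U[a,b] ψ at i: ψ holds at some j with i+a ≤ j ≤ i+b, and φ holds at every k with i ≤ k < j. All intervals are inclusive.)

False

Need some j in [6,6] with F[1,1] (¬p ∨ r), and r at every k in [4,j-1].
  j=6: F[1,1] (¬p ∨ r) — fails (none in [7,7]).
No j in the window works → until fails.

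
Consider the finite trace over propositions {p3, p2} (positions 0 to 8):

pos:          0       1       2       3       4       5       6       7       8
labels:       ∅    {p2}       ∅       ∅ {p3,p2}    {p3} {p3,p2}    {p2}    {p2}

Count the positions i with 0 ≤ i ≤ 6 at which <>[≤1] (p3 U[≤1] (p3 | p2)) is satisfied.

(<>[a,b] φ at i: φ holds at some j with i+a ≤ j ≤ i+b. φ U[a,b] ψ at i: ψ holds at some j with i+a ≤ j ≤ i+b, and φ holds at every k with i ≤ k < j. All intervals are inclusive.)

6

Evaluate at each i in [0,6]:
  i=0: ✓ (witness j=1)
  i=1: ✓ (witness j=1)
  i=2: ✗ (none in [2,3])
  i=3: ✓ (witness j=4)
  i=4: ✓ (witness j=4)
  i=5: ✓ (witness j=5)
  i=6: ✓ (witness j=6)
Positions where it holds: {0, 1, 3, 4, 5, 6} → 6.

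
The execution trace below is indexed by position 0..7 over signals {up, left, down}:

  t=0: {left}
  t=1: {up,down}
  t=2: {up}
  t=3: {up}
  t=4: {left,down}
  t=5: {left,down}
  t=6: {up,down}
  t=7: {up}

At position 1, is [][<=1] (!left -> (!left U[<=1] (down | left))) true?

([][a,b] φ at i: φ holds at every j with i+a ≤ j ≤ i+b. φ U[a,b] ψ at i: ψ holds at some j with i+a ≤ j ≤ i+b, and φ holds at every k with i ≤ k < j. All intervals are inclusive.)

Check (!left -> (!left U[<=1] (down | left))) at every j in [1,2]:
  j=1: antecedent true; consequent holds → ✓
  j=2: antecedent true; consequent fails → ✗
Fails at j=2 → formula fails.

Does not hold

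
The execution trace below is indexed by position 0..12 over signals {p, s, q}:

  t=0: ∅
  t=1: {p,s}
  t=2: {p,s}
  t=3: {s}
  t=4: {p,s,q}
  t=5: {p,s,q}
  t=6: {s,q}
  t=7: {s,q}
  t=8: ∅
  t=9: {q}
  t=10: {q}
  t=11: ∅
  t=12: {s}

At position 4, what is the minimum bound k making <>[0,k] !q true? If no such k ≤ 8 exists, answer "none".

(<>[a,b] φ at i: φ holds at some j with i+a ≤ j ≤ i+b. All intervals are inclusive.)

Scan j = 4,5,… for !q:
  j=4: fails
  j=5: fails
  j=6: fails
  j=7: fails
  j=8: holds
First hit at j=8, so smallest k = 8-4 = 4.

4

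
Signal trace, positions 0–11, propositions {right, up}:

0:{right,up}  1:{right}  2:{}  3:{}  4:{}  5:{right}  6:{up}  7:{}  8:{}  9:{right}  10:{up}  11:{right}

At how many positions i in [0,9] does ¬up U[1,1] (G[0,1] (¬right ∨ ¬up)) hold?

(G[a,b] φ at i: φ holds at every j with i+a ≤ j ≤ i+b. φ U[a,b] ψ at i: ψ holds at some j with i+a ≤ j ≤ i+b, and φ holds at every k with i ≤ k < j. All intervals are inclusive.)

8

Evaluate at each i in [0,9]:
  i=0: ✗ (lhs fails at k=0 before rhs at j=1)
  i=1: ✓ (rhs at j=2; lhs holds on [1,1])
  i=2: ✓ (rhs at j=3; lhs holds on [2,2])
  i=3: ✓ (rhs at j=4; lhs holds on [3,3])
  i=4: ✓ (rhs at j=5; lhs holds on [4,4])
  i=5: ✓ (rhs at j=6; lhs holds on [5,5])
  i=6: ✗ (lhs fails at k=6 before rhs at j=7)
  i=7: ✓ (rhs at j=8; lhs holds on [7,7])
  i=8: ✓ (rhs at j=9; lhs holds on [8,8])
  i=9: ✓ (rhs at j=10; lhs holds on [9,9])
Positions where it holds: {1, 2, 3, 4, 5, 7, 8, 9} → 8.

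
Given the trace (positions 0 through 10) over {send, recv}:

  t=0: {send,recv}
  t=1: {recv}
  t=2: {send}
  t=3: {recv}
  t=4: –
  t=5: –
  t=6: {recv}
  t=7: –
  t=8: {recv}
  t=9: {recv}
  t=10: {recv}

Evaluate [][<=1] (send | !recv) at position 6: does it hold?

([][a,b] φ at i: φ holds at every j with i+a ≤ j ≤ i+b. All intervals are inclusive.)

Check (send | !recv) at every j in [6,7]:
  j=6: false
  j=7: true
Fails at j=6 → formula fails.

No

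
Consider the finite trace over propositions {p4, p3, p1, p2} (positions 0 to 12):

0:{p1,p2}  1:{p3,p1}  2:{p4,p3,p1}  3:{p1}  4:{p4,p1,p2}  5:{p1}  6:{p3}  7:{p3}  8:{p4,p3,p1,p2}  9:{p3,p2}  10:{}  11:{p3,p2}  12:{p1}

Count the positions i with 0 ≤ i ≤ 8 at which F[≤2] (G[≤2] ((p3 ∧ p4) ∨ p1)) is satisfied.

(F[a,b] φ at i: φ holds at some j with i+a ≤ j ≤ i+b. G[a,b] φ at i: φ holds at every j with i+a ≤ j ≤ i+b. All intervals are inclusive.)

4

Evaluate at each i in [0,8]:
  i=0: ✓ (witness j=0)
  i=1: ✓ (witness j=1)
  i=2: ✓ (witness j=2)
  i=3: ✓ (witness j=3)
  i=4: ✗ (none in [4,6])
  i=5: ✗ (none in [5,7])
  i=6: ✗ (none in [6,8])
  i=7: ✗ (none in [7,9])
  i=8: ✗ (none in [8,10])
Positions where it holds: {0, 1, 2, 3} → 4.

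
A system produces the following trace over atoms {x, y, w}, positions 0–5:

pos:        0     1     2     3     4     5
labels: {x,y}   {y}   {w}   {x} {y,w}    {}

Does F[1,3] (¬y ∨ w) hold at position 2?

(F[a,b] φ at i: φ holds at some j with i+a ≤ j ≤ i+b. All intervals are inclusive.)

Yes

Check (¬y ∨ w) at each j in [3,5]:
  j=3: true
  j=4: true
  j=5: true
Found at j=3 → formula holds.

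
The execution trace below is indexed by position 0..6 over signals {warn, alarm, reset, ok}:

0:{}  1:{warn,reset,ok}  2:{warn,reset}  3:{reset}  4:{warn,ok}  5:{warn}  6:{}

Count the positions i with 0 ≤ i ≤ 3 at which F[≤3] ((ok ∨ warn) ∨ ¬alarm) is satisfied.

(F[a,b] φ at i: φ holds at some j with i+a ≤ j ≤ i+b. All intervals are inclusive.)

4

Evaluate at each i in [0,3]:
  i=0: ✓ (witness j=0)
  i=1: ✓ (witness j=1)
  i=2: ✓ (witness j=2)
  i=3: ✓ (witness j=3)
Positions where it holds: {0, 1, 2, 3} → 4.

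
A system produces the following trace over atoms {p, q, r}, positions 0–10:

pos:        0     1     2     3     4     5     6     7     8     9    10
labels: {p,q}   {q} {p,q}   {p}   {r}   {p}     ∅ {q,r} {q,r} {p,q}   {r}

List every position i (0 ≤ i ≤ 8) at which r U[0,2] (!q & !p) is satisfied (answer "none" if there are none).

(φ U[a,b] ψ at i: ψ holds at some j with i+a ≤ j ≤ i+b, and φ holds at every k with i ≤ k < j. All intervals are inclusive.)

4, 6

Evaluate at each i in [0,8]:
  i=0: ✗ (no rhs in [0,2])
  i=1: ✗ (no rhs in [1,3])
  i=2: ✗ (lhs fails at k=2 before rhs at j=4)
  i=3: ✗ (lhs fails at k=3 before rhs at j=4)
  i=4: ✓ (rhs at j=4)
  i=5: ✗ (lhs fails at k=5 before rhs at j=6)
  i=6: ✓ (rhs at j=6)
  i=7: ✗ (no rhs in [7,9])
  i=8: ✗ (lhs fails at k=9 before rhs at j=10)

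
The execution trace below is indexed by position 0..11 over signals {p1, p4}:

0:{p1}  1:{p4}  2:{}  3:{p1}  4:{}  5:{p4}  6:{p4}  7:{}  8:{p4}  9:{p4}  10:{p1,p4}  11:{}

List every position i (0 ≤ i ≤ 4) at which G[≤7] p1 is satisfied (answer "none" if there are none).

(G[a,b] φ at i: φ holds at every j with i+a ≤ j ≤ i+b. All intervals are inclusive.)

Evaluate at each i in [0,4]:
  i=0: ✗ (fails at j=1)
  i=1: ✗ (fails at j=1)
  i=2: ✗ (fails at j=2)
  i=3: ✗ (fails at j=4)
  i=4: ✗ (fails at j=4)

none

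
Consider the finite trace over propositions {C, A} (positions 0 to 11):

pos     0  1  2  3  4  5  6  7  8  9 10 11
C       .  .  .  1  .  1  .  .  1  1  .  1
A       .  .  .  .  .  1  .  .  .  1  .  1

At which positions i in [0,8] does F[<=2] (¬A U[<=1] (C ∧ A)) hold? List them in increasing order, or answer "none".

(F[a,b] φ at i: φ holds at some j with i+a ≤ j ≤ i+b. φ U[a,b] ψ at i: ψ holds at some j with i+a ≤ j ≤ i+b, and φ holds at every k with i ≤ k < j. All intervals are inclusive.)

2, 3, 4, 5, 6, 7, 8

Evaluate at each i in [0,8]:
  i=0: ✗ (none in [0,2])
  i=1: ✗ (none in [1,3])
  i=2: ✓ (witness j=4)
  i=3: ✓ (witness j=4)
  i=4: ✓ (witness j=4)
  i=5: ✓ (witness j=5)
  i=6: ✓ (witness j=8)
  i=7: ✓ (witness j=8)
  i=8: ✓ (witness j=8)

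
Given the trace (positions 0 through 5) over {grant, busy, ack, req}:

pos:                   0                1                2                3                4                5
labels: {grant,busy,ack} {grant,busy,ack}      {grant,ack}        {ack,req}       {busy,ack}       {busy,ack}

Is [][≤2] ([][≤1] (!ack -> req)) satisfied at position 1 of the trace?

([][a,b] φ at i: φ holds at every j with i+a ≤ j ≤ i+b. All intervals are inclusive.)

True

Check [][≤1] (!ack -> req) at every j in [1,3]:
  j=1: holds on [1,2]
  j=2: holds on [2,3]
  j=3: holds on [3,4]
All positions satisfy it → formula holds.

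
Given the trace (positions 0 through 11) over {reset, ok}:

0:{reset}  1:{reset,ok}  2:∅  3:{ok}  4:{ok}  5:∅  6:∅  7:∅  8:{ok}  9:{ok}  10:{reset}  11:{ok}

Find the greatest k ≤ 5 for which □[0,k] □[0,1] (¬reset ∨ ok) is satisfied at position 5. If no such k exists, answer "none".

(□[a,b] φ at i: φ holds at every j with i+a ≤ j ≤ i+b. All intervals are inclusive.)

3

□[0,1] (¬reset ∨ ok) must hold from j=5 onward; find where it first fails.
  j=5: holds
  j=6: holds
  j=7: holds
  j=8: holds
  j=9: fails
Holds on [5,8], so largest k = 3.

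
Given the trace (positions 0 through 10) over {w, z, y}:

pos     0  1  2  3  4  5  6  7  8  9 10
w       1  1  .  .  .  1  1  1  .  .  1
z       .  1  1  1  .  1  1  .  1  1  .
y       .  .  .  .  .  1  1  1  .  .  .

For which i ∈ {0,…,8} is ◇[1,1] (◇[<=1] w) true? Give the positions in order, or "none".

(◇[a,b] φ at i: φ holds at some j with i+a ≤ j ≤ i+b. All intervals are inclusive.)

Evaluate at each i in [0,8]:
  i=0: ✓ (witness j=1)
  i=1: ✗ (none in [2,2])
  i=2: ✗ (none in [3,3])
  i=3: ✓ (witness j=4)
  i=4: ✓ (witness j=5)
  i=5: ✓ (witness j=6)
  i=6: ✓ (witness j=7)
  i=7: ✗ (none in [8,8])
  i=8: ✓ (witness j=9)

0, 3, 4, 5, 6, 8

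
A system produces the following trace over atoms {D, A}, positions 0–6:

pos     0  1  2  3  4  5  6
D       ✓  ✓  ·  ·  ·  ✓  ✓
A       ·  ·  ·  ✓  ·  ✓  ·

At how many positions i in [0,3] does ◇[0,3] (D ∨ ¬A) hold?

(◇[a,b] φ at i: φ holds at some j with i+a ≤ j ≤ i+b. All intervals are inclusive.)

4

Evaluate at each i in [0,3]:
  i=0: ✓ (witness j=0)
  i=1: ✓ (witness j=1)
  i=2: ✓ (witness j=2)
  i=3: ✓ (witness j=4)
Positions where it holds: {0, 1, 2, 3} → 4.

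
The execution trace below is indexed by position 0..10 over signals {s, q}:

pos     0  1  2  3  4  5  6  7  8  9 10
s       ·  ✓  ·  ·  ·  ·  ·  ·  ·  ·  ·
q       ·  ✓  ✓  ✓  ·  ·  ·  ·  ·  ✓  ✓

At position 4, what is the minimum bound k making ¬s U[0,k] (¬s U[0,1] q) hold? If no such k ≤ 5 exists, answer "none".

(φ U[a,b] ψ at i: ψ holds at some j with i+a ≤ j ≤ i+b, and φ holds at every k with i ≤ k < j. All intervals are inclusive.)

Need earliest j ≥ 4 with (¬s U[0,1] q), and ¬s at every k in [4,j-1].
  j=4: rhs fails.
  j=5: rhs fails.
  j=6: rhs fails.
  j=7: rhs fails.
  j=8: rhs holds; lhs holds on [4,7]. k = 4.

4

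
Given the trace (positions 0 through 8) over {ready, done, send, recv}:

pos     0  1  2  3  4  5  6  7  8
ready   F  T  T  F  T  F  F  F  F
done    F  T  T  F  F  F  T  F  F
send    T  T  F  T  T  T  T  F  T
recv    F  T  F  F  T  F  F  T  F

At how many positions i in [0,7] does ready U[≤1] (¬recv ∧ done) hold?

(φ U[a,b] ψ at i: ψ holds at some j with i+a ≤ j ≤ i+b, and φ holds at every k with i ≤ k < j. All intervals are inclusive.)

3

Evaluate at each i in [0,7]:
  i=0: ✗ (no rhs in [0,1])
  i=1: ✓ (rhs at j=2; lhs holds on [1,1])
  i=2: ✓ (rhs at j=2)
  i=3: ✗ (no rhs in [3,4])
  i=4: ✗ (no rhs in [4,5])
  i=5: ✗ (lhs fails at k=5 before rhs at j=6)
  i=6: ✓ (rhs at j=6)
  i=7: ✗ (no rhs in [7,8])
Positions where it holds: {1, 2, 6} → 3.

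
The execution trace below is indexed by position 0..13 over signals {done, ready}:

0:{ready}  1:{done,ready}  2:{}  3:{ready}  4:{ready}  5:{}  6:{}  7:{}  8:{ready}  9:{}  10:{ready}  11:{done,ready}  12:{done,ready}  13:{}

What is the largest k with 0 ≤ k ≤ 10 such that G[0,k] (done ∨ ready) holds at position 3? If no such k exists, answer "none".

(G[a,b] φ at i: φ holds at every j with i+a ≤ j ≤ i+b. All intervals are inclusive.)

(done ∨ ready) must hold from j=3 onward; find where it first fails.
  j=3: holds
  j=4: holds
  j=5: fails
Holds on [3,4], so largest k = 1.

1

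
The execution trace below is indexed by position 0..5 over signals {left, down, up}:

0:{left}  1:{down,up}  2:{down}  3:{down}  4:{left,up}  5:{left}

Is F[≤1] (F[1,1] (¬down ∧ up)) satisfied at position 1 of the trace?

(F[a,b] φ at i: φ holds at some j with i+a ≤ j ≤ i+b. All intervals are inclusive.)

Check F[1,1] (¬down ∧ up) at each j in [1,2]:
  j=1: fails (none in [2,2])
  j=2: fails (none in [3,3])
No position in the window satisfies it → formula fails.

False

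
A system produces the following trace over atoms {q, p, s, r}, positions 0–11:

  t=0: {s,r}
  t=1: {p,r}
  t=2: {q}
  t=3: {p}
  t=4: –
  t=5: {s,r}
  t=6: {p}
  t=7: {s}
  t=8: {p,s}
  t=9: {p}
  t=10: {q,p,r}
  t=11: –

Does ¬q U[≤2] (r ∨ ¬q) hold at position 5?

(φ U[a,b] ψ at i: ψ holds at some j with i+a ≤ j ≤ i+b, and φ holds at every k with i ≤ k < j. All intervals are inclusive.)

Holds

Need some j in [5,7] with (r ∨ ¬q), and ¬q at every k in [5,j-1].
  j=5: (r ∨ ¬q) holds; no prefix to check → satisfied.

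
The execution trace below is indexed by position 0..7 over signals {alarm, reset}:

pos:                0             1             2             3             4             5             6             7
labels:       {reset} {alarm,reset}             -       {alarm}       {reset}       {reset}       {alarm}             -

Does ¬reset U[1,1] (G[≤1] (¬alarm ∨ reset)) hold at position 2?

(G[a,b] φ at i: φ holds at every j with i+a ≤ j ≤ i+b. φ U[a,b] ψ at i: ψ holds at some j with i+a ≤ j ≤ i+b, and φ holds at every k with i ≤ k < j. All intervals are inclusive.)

Need some j in [3,3] with G[≤1] (¬alarm ∨ reset), and ¬reset at every k in [2,j-1].
  j=3: G[≤1] (¬alarm ∨ reset) — fails at 3.
No j in the window works → until fails.

Does not hold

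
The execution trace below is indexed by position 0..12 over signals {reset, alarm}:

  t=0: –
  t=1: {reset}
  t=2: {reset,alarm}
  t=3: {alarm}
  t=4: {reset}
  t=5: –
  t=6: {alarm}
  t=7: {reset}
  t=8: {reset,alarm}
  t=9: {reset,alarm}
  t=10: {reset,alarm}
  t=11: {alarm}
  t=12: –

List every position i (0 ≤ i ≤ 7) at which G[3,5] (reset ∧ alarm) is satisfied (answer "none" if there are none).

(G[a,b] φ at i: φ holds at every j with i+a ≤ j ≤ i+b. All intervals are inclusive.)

5

Evaluate at each i in [0,7]:
  i=0: ✗ (fails at j=3)
  i=1: ✗ (fails at j=4)
  i=2: ✗ (fails at j=5)
  i=3: ✗ (fails at j=6)
  i=4: ✗ (fails at j=7)
  i=5: ✓ (all of [8,10])
  i=6: ✗ (fails at j=11)
  i=7: ✗ (fails at j=11)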